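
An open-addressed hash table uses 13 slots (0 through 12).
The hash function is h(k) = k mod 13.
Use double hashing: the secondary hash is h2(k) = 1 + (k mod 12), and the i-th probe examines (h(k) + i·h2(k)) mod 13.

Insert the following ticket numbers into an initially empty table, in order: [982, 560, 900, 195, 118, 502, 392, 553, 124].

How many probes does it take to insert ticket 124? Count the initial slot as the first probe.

3

Insert 982: h=7, slot 7 empty → index 7.
Insert 560: h=1, slot 1 empty → index 1.
Insert 900: h=3, slot 3 empty → index 3.
Insert 195: h=0, slot 0 empty → index 0.
Insert 118: h=1, h2=11, slot 1 occupied → index 12.
Insert 502: h=8, slot 8 empty → index 8.
Insert 392: h=2, slot 2 empty → index 2.
Insert 553: h=7, h2=2, slot 7 occupied → index 9.
Insert 124: h=7, h2=5, slots 7,12 occupied → index 4.
Table: [195, 560, 392, 900, 124, _, _, 982, 502, 553, _, _, 118]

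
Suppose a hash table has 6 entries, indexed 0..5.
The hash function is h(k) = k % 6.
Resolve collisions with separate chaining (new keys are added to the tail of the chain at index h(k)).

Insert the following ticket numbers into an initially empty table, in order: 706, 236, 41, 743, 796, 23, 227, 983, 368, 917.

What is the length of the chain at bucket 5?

Insert 706: h=4, bucket 4 empty -> new chain.
Insert 236: h=2, bucket 2 empty -> new chain.
Insert 41: h=5, bucket 5 empty -> new chain.
Insert 743: h=5, bucket 5 nonempty -> append to chain.
Insert 796: h=4, bucket 4 nonempty -> append to chain.
Insert 23: h=5, bucket 5 nonempty -> append to chain.
Insert 227: h=5, bucket 5 nonempty -> append to chain.
Insert 983: h=5, bucket 5 nonempty -> append to chain.
Insert 368: h=2, bucket 2 nonempty -> append to chain.
Insert 917: h=5, bucket 5 nonempty -> append to chain.
Final buckets:
0: ∅
1: ∅
2: 236 -> 368
3: ∅
4: 706 -> 796
5: 41 -> 743 -> 23 -> 227 -> 983 -> 917

6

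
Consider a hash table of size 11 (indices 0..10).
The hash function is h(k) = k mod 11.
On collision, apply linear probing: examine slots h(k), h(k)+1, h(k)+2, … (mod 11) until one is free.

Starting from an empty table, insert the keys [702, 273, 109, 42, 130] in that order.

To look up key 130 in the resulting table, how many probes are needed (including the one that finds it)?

702 hashes to 9; slot 9 is free -> place at 9.
273 hashes to 9; 9 taken -> place at 10.
109 hashes to 10; 10 taken -> place at 0.
42 hashes to 9; 9,10,0 taken -> place at 1.
130 hashes to 9; 9,10,0,1 taken -> place at 2.
Table: [109, 42, 130, _, _, _, _, _, _, 702, 273]
Lookup 130: h=9, probe 9,10,0,1,2 → found at 2.

5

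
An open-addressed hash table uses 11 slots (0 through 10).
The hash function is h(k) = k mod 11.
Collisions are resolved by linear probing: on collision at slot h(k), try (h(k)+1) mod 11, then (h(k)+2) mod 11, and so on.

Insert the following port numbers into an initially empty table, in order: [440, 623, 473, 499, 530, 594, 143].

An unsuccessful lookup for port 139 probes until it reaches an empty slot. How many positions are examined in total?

2

440 hashes to 0; slot 0 is free => place at 0.
623 hashes to 7; slot 7 is free => place at 7.
473 hashes to 0; 0 taken => place at 1.
499 hashes to 4; slot 4 is free => place at 4.
530 hashes to 2; slot 2 is free => place at 2.
594 hashes to 0; 0,1,2 taken => place at 3.
143 hashes to 0; 0,1,2,3,4 taken => place at 5.
Table: [440, 473, 530, 594, 499, 143, ., 623, ., ., .]
Lookup 139: h=7, probe 7,8 → slot 8 empty, not found.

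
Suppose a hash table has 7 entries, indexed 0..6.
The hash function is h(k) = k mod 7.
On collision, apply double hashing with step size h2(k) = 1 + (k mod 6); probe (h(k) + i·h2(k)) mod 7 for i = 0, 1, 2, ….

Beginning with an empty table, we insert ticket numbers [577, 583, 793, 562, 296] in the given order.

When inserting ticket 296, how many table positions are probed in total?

2

577: h=3 => slot 3
583: h=2 => slot 2
793: h=2, h2=2, probe 2,4 => slot 4
562: h=2, h2=5, probe 2,0 => slot 0
296: h=2, h2=3, probe 2,5 => slot 5
Table: [562, —, 583, 577, 793, 296, —]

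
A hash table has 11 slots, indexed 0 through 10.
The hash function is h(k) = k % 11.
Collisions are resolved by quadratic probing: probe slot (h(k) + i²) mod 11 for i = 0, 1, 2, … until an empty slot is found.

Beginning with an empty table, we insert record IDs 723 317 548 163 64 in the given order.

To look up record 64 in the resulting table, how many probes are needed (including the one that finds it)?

4

Insert 723: h=8, slot 8 empty -> index 8.
Insert 317: h=9, slot 9 empty -> index 9.
Insert 548: h=9, slot 9 occupied -> index 10.
Insert 163: h=9, slots 9,10 occupied -> index 2.
Insert 64: h=9, slots 9,10,2 occupied -> index 7.
Table: [∅, ∅, 163, ∅, ∅, ∅, ∅, 64, 723, 317, 548]
Lookup 64: h=9, probe 9,10,2,7 → found at 7.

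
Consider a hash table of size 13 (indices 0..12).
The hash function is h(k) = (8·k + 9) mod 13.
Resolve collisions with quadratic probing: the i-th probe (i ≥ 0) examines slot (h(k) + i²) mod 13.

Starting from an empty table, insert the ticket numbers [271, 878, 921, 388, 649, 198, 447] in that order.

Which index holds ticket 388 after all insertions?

10

271 hashes to 6; slot 6 is free → place at 6.
878 hashes to 0; slot 0 is free → place at 0.
921 hashes to 6; 6 taken → place at 7.
388 hashes to 6; 6,7 taken → place at 10.
649 hashes to 1; slot 1 is free → place at 1.
198 hashes to 7; 7 taken → place at 8.
447 hashes to 10; 10 taken → place at 11.
Table: [878, 649, ∅, ∅, ∅, ∅, 271, 921, 198, ∅, 388, 447, ∅]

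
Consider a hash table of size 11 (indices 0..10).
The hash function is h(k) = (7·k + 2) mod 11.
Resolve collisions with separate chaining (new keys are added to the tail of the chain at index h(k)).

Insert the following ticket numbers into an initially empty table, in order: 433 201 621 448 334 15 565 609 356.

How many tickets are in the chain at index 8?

6

433 -> bucket 8
201 -> bucket 1
621 -> bucket 4
448 -> bucket 3
334 -> bucket 8 (collision)
15 -> bucket 8 (collision)
565 -> bucket 8 (collision)
609 -> bucket 8 (collision)
356 -> bucket 8 (collision)
Final buckets:
0: -
1: 201
2: -
3: 448
4: 621
5: -
6: -
7: -
8: 433 -> 334 -> 15 -> 565 -> 609 -> 356
9: -
10: -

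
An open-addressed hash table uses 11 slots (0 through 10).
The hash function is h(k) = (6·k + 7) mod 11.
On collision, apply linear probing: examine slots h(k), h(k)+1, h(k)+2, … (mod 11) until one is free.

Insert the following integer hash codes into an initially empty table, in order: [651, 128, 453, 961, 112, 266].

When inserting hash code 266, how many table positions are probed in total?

Insert 651: h=8, slot 8 empty -> index 8.
Insert 128: h=5, slot 5 empty -> index 5.
Insert 453: h=8, slot 8 occupied -> index 9.
Insert 961: h=9, slot 9 occupied -> index 10.
Insert 112: h=8, slots 8,9,10 occupied -> index 0.
Insert 266: h=8, slots 8,9,10,0 occupied -> index 1.
Table: [112, 266, -, -, -, 128, -, -, 651, 453, 961]

5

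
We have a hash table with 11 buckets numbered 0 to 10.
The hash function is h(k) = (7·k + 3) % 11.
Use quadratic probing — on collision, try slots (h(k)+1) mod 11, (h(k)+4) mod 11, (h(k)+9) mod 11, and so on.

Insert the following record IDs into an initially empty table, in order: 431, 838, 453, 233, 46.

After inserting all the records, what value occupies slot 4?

233

431: h=6 -> slot 6
838: h=6, probe 6,7 -> slot 7
453: h=6, probe 6,7,10 -> slot 10
233: h=6, probe 6,7,10,4 -> slot 4
46: h=6, probe 6,7,10,4,0 -> slot 0
Table: [46, ∅, ∅, ∅, 233, ∅, 431, 838, ∅, ∅, 453]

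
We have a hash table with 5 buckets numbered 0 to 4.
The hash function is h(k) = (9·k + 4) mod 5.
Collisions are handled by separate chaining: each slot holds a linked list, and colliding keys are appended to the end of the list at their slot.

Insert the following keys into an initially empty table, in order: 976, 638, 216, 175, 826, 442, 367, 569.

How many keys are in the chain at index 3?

976 -> bucket 3
638 -> bucket 1
216 -> bucket 3 (collision)
175 -> bucket 4
826 -> bucket 3 (collision)
442 -> bucket 2
367 -> bucket 2 (collision)
569 -> bucket 0
Final buckets:
0: 569
1: 638
2: 442 -> 367
3: 976 -> 216 -> 826
4: 175

3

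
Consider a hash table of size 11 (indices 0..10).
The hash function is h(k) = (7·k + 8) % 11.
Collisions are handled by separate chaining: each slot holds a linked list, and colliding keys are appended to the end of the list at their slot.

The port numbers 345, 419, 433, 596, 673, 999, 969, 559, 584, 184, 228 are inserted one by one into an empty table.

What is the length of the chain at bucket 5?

345 → bucket 3
419 → bucket 4
433 → bucket 3 (collision)
596 → bucket 0
673 → bucket 0 (collision)
999 → bucket 5
969 → bucket 4 (collision)
559 → bucket 5 (collision)
584 → bucket 4 (collision)
184 → bucket 9
228 → bucket 9 (collision)
Final buckets:
0: 596 -> 673
1: ∅
2: ∅
3: 345 -> 433
4: 419 -> 969 -> 584
5: 999 -> 559
6: ∅
7: ∅
8: ∅
9: 184 -> 228
10: ∅

2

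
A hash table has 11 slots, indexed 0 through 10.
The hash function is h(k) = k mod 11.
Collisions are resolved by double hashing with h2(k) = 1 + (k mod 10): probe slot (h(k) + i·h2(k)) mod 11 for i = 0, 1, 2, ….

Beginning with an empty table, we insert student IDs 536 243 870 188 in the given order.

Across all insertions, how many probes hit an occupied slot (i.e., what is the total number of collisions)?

536: h=8 -> slot 8
243: h=1 -> slot 1
870: h=1, h2=1, probe 1,2 -> slot 2
188: h=1, h2=9, probe 1,10 -> slot 10
Table: [∅, 243, 870, ∅, ∅, ∅, ∅, ∅, 536, ∅, 188]

2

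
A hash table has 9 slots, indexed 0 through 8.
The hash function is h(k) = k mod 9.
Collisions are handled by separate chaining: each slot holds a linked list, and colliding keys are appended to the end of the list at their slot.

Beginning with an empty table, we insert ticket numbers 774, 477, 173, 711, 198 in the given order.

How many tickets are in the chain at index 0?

774 → bucket 0
477 → bucket 0 (collision)
173 → bucket 2
711 → bucket 0 (collision)
198 → bucket 0 (collision)
Final buckets:
0: 774 -> 477 -> 711 -> 198
1: —
2: 173
3: —
4: —
5: —
6: —
7: —
8: —

4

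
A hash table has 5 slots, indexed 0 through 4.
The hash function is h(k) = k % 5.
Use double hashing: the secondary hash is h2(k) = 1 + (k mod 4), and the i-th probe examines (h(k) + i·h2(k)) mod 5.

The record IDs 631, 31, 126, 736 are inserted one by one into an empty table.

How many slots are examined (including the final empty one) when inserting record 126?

Insert 631: h=1, slot 1 empty -> index 1.
Insert 31: h=1, h2=4, slot 1 occupied -> index 0.
Insert 126: h=1, h2=3, slot 1 occupied -> index 4.
Insert 736: h=1, h2=1, slot 1 occupied -> index 2.
Table: [31, 631, 736, -, 126]

2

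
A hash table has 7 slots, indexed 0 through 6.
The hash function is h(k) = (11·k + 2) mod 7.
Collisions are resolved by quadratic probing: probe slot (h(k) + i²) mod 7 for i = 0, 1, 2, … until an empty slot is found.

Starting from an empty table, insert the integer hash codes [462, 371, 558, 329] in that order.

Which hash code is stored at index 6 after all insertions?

329

462: h=2 → slot 2
371: h=2, probe 2,3 → slot 3
558: h=1 → slot 1
329: h=2, probe 2,3,6 → slot 6
Table: [∅, 558, 462, 371, ∅, ∅, 329]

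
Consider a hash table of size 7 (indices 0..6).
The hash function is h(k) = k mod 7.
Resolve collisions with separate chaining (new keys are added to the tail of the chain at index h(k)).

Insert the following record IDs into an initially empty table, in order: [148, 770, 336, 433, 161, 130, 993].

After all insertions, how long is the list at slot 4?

1

148 -> bucket 1
770 -> bucket 0
336 -> bucket 0 (collision)
433 -> bucket 6
161 -> bucket 0 (collision)
130 -> bucket 4
993 -> bucket 6 (collision)
Final buckets:
0: 770 -> 336 -> 161
1: 148
2: ∅
3: ∅
4: 130
5: ∅
6: 433 -> 993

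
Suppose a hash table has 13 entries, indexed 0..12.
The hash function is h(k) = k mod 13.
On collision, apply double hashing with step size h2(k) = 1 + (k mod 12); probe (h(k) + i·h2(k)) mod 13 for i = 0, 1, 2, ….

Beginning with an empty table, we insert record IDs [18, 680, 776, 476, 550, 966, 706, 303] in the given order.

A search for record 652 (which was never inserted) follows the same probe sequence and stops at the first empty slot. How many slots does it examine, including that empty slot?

Insert 18: h=5, slot 5 empty -> index 5.
Insert 680: h=4, slot 4 empty -> index 4.
Insert 776: h=9, slot 9 empty -> index 9.
Insert 476: h=8, slot 8 empty -> index 8.
Insert 550: h=4, h2=11, slot 4 occupied -> index 2.
Insert 966: h=4, h2=7, slot 4 occupied -> index 11.
Insert 706: h=4, h2=11, slots 4,2 occupied -> index 0.
Insert 303: h=4, h2=4, slots 4,8 occupied -> index 12.
Table: [706, _, 550, _, 680, 18, _, _, 476, 776, _, 966, 303]
Lookup 652: h=2, h2=5, probe 2,7 → slot 7 empty, not found.

2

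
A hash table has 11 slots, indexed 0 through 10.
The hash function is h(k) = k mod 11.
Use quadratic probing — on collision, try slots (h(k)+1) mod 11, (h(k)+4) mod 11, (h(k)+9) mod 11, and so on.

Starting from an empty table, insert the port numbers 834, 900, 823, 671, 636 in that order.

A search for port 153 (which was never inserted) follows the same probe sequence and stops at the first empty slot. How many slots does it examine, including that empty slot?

834 hashes to 9; slot 9 is free -> place at 9.
900 hashes to 9; 9 taken -> place at 10.
823 hashes to 9; 9,10 taken -> place at 2.
671 hashes to 0; slot 0 is free -> place at 0.
636 hashes to 9; 9,10,2 taken -> place at 7.
Table: [671, ∅, 823, ∅, ∅, ∅, ∅, 636, ∅, 834, 900]
Lookup 153: h=10, probe 10,0,3 → slot 3 empty, not found.

3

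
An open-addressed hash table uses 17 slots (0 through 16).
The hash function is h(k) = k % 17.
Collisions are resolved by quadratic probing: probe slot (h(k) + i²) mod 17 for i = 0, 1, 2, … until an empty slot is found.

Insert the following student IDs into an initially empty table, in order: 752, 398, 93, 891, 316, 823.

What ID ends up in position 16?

752 hashes to 4; slot 4 is free => place at 4.
398 hashes to 7; slot 7 is free => place at 7.
93 hashes to 8; slot 8 is free => place at 8.
891 hashes to 7; 7,8 taken => place at 11.
316 hashes to 10; slot 10 is free => place at 10.
823 hashes to 7; 7,8,11 taken => place at 16.
Table: [—, —, —, —, 752, —, —, 398, 93, —, 316, 891, —, —, —, —, 823]

823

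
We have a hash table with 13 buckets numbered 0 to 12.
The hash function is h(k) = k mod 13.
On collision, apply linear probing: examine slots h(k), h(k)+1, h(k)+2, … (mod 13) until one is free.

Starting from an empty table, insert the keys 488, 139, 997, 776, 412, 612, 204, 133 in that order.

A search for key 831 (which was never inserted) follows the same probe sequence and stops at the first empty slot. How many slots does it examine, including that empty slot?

488: h=7 -> slot 7
139: h=9 -> slot 9
997: h=9, probe 9,10 -> slot 10
776: h=9, probe 9,10,11 -> slot 11
412: h=9, probe 9,10,11,12 -> slot 12
612: h=1 -> slot 1
204: h=9, probe 9,10,11,12,0 -> slot 0
133: h=3 -> slot 3
Table: [204, 612, ., 133, ., ., ., 488, ., 139, 997, 776, 412]
Lookup 831: h=12, probe 12,0,1,2 → slot 2 empty, not found.

4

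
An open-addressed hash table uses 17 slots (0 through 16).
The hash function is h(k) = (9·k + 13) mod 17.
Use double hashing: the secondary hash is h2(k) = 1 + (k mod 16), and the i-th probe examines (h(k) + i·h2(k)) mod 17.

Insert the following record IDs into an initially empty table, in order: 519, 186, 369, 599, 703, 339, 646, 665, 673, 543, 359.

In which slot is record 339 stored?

519 hashes to 9; slot 9 is free => place at 9.
186 hashes to 4; slot 4 is free => place at 4.
369 hashes to 2; slot 2 is free => place at 2.
599 hashes to 15; slot 15 is free => place at 15.
703 hashes to 16; slot 16 is free => place at 16.
339 hashes to 4, h2=4; 4 taken => place at 8.
646 hashes to 13; slot 13 is free => place at 13.
665 hashes to 14; slot 14 is free => place at 14.
673 hashes to 1; slot 1 is free => place at 1.
543 hashes to 4, h2=16; 4 taken => place at 3.
359 hashes to 14, h2=8; 14 taken => place at 5.
Table: [., 673, 369, 543, 186, 359, ., ., 339, 519, ., ., ., 646, 665, 599, 703]

8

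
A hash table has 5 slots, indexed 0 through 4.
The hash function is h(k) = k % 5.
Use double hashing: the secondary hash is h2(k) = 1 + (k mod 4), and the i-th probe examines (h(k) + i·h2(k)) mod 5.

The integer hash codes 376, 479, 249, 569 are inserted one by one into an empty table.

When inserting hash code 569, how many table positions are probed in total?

4

Insert 376: h=1, slot 1 empty → index 1.
Insert 479: h=4, slot 4 empty → index 4.
Insert 249: h=4, h2=2, slots 4,1 occupied → index 3.
Insert 569: h=4, h2=2, slots 4,1,3 occupied → index 0.
Table: [569, 376, _, 249, 479]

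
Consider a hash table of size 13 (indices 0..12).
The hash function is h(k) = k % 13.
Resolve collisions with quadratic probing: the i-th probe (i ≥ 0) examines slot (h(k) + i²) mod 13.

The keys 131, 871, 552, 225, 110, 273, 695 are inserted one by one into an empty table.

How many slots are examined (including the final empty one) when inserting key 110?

2

Insert 131: h=1, slot 1 empty => index 1.
Insert 871: h=0, slot 0 empty => index 0.
Insert 552: h=6, slot 6 empty => index 6.
Insert 225: h=4, slot 4 empty => index 4.
Insert 110: h=6, slot 6 occupied => index 7.
Insert 273: h=0, slots 0,1,4 occupied => index 9.
Insert 695: h=6, slots 6,7 occupied => index 10.
Table: [871, 131, ∅, ∅, 225, ∅, 552, 110, ∅, 273, 695, ∅, ∅]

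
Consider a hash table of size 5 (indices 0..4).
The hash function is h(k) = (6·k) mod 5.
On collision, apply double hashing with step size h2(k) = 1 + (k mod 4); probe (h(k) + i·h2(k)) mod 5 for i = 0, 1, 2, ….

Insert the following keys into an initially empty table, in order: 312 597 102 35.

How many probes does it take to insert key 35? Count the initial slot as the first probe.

3

312: h=2 => slot 2
597: h=2, h2=2, probe 2,4 => slot 4
102: h=2, h2=3, probe 2,0 => slot 0
35: h=0, h2=4, probe 0,4,3 => slot 3
Table: [102, ∅, 312, 35, 597]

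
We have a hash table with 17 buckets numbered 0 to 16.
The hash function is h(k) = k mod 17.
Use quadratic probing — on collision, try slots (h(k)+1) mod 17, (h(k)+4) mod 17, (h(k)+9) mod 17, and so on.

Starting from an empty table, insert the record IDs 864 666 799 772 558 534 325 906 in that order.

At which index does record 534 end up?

8

Insert 864: h=14, slot 14 empty => index 14.
Insert 666: h=3, slot 3 empty => index 3.
Insert 799: h=0, slot 0 empty => index 0.
Insert 772: h=7, slot 7 empty => index 7.
Insert 558: h=14, slot 14 occupied => index 15.
Insert 534: h=7, slot 7 occupied => index 8.
Insert 325: h=2, slot 2 empty => index 2.
Insert 906: h=5, slot 5 empty => index 5.
Table: [799, ∅, 325, 666, ∅, 906, ∅, 772, 534, ∅, ∅, ∅, ∅, ∅, 864, 558, ∅]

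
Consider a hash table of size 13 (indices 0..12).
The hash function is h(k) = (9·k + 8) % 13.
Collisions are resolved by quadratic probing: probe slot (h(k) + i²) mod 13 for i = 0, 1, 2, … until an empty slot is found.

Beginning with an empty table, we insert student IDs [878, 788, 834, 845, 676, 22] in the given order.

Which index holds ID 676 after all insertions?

878 hashes to 6; slot 6 is free → place at 6.
788 hashes to 2; slot 2 is free → place at 2.
834 hashes to 0; slot 0 is free → place at 0.
845 hashes to 8; slot 8 is free → place at 8.
676 hashes to 8; 8 taken → place at 9.
22 hashes to 11; slot 11 is free → place at 11.
Table: [834, ∅, 788, ∅, ∅, ∅, 878, ∅, 845, 676, ∅, 22, ∅]

9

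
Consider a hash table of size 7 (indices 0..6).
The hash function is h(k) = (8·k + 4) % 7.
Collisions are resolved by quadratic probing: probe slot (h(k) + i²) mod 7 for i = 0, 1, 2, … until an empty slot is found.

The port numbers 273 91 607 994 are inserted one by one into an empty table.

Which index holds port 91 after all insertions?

Insert 273: h=4, slot 4 empty -> index 4.
Insert 91: h=4, slot 4 occupied -> index 5.
Insert 607: h=2, slot 2 empty -> index 2.
Insert 994: h=4, slots 4,5 occupied -> index 1.
Table: [—, 994, 607, —, 273, 91, —]

5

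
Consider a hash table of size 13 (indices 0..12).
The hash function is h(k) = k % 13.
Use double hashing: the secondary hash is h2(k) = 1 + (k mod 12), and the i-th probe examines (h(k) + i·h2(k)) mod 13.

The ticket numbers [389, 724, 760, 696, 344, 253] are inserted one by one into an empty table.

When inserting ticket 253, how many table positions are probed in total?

2

Insert 389: h=12, slot 12 empty => index 12.
Insert 724: h=9, slot 9 empty => index 9.
Insert 760: h=6, slot 6 empty => index 6.
Insert 696: h=7, slot 7 empty => index 7.
Insert 344: h=6, h2=9, slot 6 occupied => index 2.
Insert 253: h=6, h2=2, slot 6 occupied => index 8.
Table: [_, _, 344, _, _, _, 760, 696, 253, 724, _, _, 389]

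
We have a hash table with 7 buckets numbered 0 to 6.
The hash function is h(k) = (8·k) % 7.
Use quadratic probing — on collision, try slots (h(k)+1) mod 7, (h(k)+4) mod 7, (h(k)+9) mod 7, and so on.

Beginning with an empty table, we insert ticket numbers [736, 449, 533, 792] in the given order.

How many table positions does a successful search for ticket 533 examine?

3

Insert 736: h=1, slot 1 empty → index 1.
Insert 449: h=1, slot 1 occupied → index 2.
Insert 533: h=1, slots 1,2 occupied → index 5.
Insert 792: h=1, slots 1,2,5 occupied → index 3.
Table: [_, 736, 449, 792, _, 533, _]
Lookup 533: h=1, probe 1,2,5 → found at 5.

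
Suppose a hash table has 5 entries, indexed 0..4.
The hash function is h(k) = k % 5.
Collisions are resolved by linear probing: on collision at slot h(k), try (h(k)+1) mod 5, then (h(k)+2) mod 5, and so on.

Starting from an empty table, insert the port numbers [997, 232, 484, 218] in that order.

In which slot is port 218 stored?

0

997 hashes to 2; slot 2 is free => place at 2.
232 hashes to 2; 2 taken => place at 3.
484 hashes to 4; slot 4 is free => place at 4.
218 hashes to 3; 3,4 taken => place at 0.
Table: [218, —, 997, 232, 484]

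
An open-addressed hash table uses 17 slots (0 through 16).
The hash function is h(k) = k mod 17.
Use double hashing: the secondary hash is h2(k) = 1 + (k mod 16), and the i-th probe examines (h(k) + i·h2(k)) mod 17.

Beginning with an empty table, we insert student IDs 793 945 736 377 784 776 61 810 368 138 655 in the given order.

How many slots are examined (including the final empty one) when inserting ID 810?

3

793 hashes to 11; slot 11 is free -> place at 11.
945 hashes to 10; slot 10 is free -> place at 10.
736 hashes to 5; slot 5 is free -> place at 5.
377 hashes to 3; slot 3 is free -> place at 3.
784 hashes to 2; slot 2 is free -> place at 2.
776 hashes to 11, h2=9; 11,3 taken -> place at 12.
61 hashes to 10, h2=14; 10 taken -> place at 7.
810 hashes to 11, h2=11; 11,5 taken -> place at 16.
368 hashes to 11, h2=1; 11,12 taken -> place at 13.
138 hashes to 2, h2=11; 2,13,7 taken -> place at 1.
655 hashes to 9; slot 9 is free -> place at 9.
Table: [—, 138, 784, 377, —, 736, —, 61, —, 655, 945, 793, 776, 368, —, —, 810]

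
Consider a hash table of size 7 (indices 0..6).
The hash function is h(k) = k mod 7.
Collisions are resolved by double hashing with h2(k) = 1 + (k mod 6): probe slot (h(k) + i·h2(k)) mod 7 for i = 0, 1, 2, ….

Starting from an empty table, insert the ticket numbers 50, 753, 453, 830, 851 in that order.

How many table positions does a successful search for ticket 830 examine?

50: h=1 => slot 1
753: h=4 => slot 4
453: h=5 => slot 5
830: h=4, h2=3, probe 4,0 => slot 0
851: h=4, h2=6, probe 4,3 => slot 3
Table: [830, 50, ∅, 851, 753, 453, ∅]
Lookup 830: h=4, h2=3, probe 4,0 → found at 0.

2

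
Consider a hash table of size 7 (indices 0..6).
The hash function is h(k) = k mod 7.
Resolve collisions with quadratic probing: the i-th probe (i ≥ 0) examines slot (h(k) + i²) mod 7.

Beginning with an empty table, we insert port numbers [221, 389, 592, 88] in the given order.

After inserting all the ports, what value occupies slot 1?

221: h=4 -> slot 4
389: h=4, probe 4,5 -> slot 5
592: h=4, probe 4,5,1 -> slot 1
88: h=4, probe 4,5,1,6 -> slot 6
Table: [∅, 592, ∅, ∅, 221, 389, 88]

592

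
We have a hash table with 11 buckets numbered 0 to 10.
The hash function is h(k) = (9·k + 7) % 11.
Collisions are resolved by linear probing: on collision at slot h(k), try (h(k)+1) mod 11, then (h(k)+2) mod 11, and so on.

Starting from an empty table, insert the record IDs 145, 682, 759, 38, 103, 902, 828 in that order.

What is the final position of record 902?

Insert 145: h=3, slot 3 empty -> index 3.
Insert 682: h=7, slot 7 empty -> index 7.
Insert 759: h=7, slot 7 occupied -> index 8.
Insert 38: h=8, slot 8 occupied -> index 9.
Insert 103: h=10, slot 10 empty -> index 10.
Insert 902: h=7, slots 7,8,9,10 occupied -> index 0.
Insert 828: h=1, slot 1 empty -> index 1.
Table: [902, 828, ., 145, ., ., ., 682, 759, 38, 103]

0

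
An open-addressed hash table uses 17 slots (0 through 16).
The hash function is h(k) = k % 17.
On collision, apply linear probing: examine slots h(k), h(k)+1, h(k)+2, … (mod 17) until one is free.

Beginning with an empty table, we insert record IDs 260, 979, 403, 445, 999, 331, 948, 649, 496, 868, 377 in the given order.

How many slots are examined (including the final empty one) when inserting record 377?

5

260 hashes to 5; slot 5 is free → place at 5.
979 hashes to 10; slot 10 is free → place at 10.
403 hashes to 12; slot 12 is free → place at 12.
445 hashes to 3; slot 3 is free → place at 3.
999 hashes to 13; slot 13 is free → place at 13.
331 hashes to 8; slot 8 is free → place at 8.
948 hashes to 13; 13 taken → place at 14.
649 hashes to 3; 3 taken → place at 4.
496 hashes to 3; 3,4,5 taken → place at 6.
868 hashes to 1; slot 1 is free → place at 1.
377 hashes to 3; 3,4,5,6 taken → place at 7.
Table: [., 868, ., 445, 649, 260, 496, 377, 331, ., 979, ., 403, 999, 948, ., .]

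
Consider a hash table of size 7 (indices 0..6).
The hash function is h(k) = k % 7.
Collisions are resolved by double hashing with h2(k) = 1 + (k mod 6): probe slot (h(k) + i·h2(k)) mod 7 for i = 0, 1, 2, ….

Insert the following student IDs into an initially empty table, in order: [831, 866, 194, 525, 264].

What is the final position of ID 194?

4

831 hashes to 5; slot 5 is free => place at 5.
866 hashes to 5, h2=3; 5 taken => place at 1.
194 hashes to 5, h2=3; 5,1 taken => place at 4.
525 hashes to 0; slot 0 is free => place at 0.
264 hashes to 5, h2=1; 5 taken => place at 6.
Table: [525, 866, ., ., 194, 831, 264]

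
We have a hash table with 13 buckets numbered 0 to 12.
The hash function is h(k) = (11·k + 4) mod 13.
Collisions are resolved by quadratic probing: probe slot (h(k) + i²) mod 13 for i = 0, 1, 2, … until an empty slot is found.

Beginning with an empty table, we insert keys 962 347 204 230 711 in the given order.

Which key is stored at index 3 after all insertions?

962 hashes to 4; slot 4 is free => place at 4.
347 hashes to 12; slot 12 is free => place at 12.
204 hashes to 12; 12 taken => place at 0.
230 hashes to 12; 12,0 taken => place at 3.
711 hashes to 12; 12,0,3 taken => place at 8.
Table: [204, _, _, 230, 962, _, _, _, 711, _, _, _, 347]

230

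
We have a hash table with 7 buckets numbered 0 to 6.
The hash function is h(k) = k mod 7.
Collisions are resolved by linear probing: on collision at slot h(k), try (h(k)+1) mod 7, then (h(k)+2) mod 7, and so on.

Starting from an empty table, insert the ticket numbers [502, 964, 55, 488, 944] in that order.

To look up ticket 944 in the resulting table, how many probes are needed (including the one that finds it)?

4

502: h=5 => slot 5
964: h=5, probe 5,6 => slot 6
55: h=6, probe 6,0 => slot 0
488: h=5, probe 5,6,0,1 => slot 1
944: h=6, probe 6,0,1,2 => slot 2
Table: [55, 488, 944, —, —, 502, 964]
Lookup 944: h=6, probe 6,0,1,2 → found at 2.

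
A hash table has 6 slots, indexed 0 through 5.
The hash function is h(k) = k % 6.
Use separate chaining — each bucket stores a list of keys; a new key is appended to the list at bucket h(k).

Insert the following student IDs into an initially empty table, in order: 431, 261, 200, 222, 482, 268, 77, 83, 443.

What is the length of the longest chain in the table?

4

Insert 431: h=5, bucket 5 empty -> new chain.
Insert 261: h=3, bucket 3 empty -> new chain.
Insert 200: h=2, bucket 2 empty -> new chain.
Insert 222: h=0, bucket 0 empty -> new chain.
Insert 482: h=2, bucket 2 nonempty -> append to chain.
Insert 268: h=4, bucket 4 empty -> new chain.
Insert 77: h=5, bucket 5 nonempty -> append to chain.
Insert 83: h=5, bucket 5 nonempty -> append to chain.
Insert 443: h=5, bucket 5 nonempty -> append to chain.
Final buckets:
0: 222
1: .
2: 200 -> 482
3: 261
4: 268
5: 431 -> 77 -> 83 -> 443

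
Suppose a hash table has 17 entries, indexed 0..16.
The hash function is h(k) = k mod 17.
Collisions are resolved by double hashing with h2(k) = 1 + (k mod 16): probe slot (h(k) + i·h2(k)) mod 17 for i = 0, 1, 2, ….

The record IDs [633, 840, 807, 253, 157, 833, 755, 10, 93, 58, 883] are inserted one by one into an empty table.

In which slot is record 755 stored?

11

633 hashes to 4; slot 4 is free => place at 4.
840 hashes to 7; slot 7 is free => place at 7.
807 hashes to 8; slot 8 is free => place at 8.
253 hashes to 15; slot 15 is free => place at 15.
157 hashes to 4, h2=14; 4 taken => place at 1.
833 hashes to 0; slot 0 is free => place at 0.
755 hashes to 7, h2=4; 7 taken => place at 11.
10 hashes to 10; slot 10 is free => place at 10.
93 hashes to 8, h2=14; 8 taken => place at 5.
58 hashes to 7, h2=11; 7,1 taken => place at 12.
883 hashes to 16; slot 16 is free => place at 16.
Table: [833, 157, ∅, ∅, 633, 93, ∅, 840, 807, ∅, 10, 755, 58, ∅, ∅, 253, 883]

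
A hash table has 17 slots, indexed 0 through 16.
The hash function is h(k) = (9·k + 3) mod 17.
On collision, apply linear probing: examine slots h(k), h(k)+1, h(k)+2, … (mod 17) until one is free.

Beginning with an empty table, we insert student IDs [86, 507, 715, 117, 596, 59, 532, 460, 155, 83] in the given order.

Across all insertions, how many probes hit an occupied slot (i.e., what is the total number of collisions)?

86 hashes to 12; slot 12 is free → place at 12.
507 hashes to 10; slot 10 is free → place at 10.
715 hashes to 12; 12 taken → place at 13.
117 hashes to 2; slot 2 is free → place at 2.
596 hashes to 12; 12,13 taken → place at 14.
59 hashes to 7; slot 7 is free → place at 7.
532 hashes to 14; 14 taken → place at 15.
460 hashes to 12; 12,13,14,15 taken → place at 16.
155 hashes to 4; slot 4 is free → place at 4.
83 hashes to 2; 2 taken → place at 3.
Table: [-, -, 117, 83, 155, -, -, 59, -, -, 507, -, 86, 715, 596, 532, 460]

9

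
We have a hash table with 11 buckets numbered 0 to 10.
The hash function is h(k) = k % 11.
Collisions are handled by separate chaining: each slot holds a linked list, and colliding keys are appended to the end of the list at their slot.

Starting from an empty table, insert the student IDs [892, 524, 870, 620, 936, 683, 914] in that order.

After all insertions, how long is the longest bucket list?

5

Insert 892: h=1, bucket 1 empty -> new chain.
Insert 524: h=7, bucket 7 empty -> new chain.
Insert 870: h=1, bucket 1 nonempty -> append to chain.
Insert 620: h=4, bucket 4 empty -> new chain.
Insert 936: h=1, bucket 1 nonempty -> append to chain.
Insert 683: h=1, bucket 1 nonempty -> append to chain.
Insert 914: h=1, bucket 1 nonempty -> append to chain.
Final buckets:
0: —
1: 892 -> 870 -> 936 -> 683 -> 914
2: —
3: —
4: 620
5: —
6: —
7: 524
8: —
9: —
10: —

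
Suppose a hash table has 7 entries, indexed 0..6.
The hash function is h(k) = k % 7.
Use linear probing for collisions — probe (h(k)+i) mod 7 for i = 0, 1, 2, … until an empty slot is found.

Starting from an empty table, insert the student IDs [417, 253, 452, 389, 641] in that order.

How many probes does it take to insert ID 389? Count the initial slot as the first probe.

3

417 hashes to 4; slot 4 is free -> place at 4.
253 hashes to 1; slot 1 is free -> place at 1.
452 hashes to 4; 4 taken -> place at 5.
389 hashes to 4; 4,5 taken -> place at 6.
641 hashes to 4; 4,5,6 taken -> place at 0.
Table: [641, 253, _, _, 417, 452, 389]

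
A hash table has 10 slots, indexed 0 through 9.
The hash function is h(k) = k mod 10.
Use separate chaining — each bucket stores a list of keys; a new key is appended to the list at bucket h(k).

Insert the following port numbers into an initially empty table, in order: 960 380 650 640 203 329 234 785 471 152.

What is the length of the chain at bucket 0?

4

960 -> bucket 0
380 -> bucket 0 (collision)
650 -> bucket 0 (collision)
640 -> bucket 0 (collision)
203 -> bucket 3
329 -> bucket 9
234 -> bucket 4
785 -> bucket 5
471 -> bucket 1
152 -> bucket 2
Final buckets:
0: 960 -> 380 -> 650 -> 640
1: 471
2: 152
3: 203
4: 234
5: 785
6: .
7: .
8: .
9: 329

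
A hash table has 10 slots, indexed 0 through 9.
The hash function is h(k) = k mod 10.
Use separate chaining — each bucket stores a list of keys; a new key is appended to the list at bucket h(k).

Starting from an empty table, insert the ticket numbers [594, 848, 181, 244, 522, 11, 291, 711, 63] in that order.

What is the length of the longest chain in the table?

4

Insert 594: h=4, bucket 4 empty -> new chain.
Insert 848: h=8, bucket 8 empty -> new chain.
Insert 181: h=1, bucket 1 empty -> new chain.
Insert 244: h=4, bucket 4 nonempty -> append to chain.
Insert 522: h=2, bucket 2 empty -> new chain.
Insert 11: h=1, bucket 1 nonempty -> append to chain.
Insert 291: h=1, bucket 1 nonempty -> append to chain.
Insert 711: h=1, bucket 1 nonempty -> append to chain.
Insert 63: h=3, bucket 3 empty -> new chain.
Final buckets:
0: —
1: 181 -> 11 -> 291 -> 711
2: 522
3: 63
4: 594 -> 244
5: —
6: —
7: —
8: 848
9: —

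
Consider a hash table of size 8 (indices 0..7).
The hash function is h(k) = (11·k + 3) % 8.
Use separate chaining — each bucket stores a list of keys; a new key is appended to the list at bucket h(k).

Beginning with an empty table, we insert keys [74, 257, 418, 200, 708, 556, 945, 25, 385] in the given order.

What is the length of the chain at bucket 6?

Insert 74: h=1, bucket 1 empty -> new chain.
Insert 257: h=6, bucket 6 empty -> new chain.
Insert 418: h=1, bucket 1 nonempty -> append to chain.
Insert 200: h=3, bucket 3 empty -> new chain.
Insert 708: h=7, bucket 7 empty -> new chain.
Insert 556: h=7, bucket 7 nonempty -> append to chain.
Insert 945: h=6, bucket 6 nonempty -> append to chain.
Insert 25: h=6, bucket 6 nonempty -> append to chain.
Insert 385: h=6, bucket 6 nonempty -> append to chain.
Final buckets:
0: —
1: 74 -> 418
2: —
3: 200
4: —
5: —
6: 257 -> 945 -> 25 -> 385
7: 708 -> 556

4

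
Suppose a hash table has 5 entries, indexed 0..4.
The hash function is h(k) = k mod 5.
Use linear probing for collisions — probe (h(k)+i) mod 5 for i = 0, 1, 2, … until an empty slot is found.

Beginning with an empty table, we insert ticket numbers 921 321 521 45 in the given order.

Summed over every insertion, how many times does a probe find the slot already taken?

3

921: h=1 => slot 1
321: h=1, probe 1,2 => slot 2
521: h=1, probe 1,2,3 => slot 3
45: h=0 => slot 0
Table: [45, 921, 321, 521, —]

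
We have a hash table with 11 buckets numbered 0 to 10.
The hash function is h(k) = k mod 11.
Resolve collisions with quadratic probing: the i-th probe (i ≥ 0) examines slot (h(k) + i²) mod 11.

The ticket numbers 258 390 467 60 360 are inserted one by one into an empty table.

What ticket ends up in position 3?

60

258 hashes to 5; slot 5 is free → place at 5.
390 hashes to 5; 5 taken → place at 6.
467 hashes to 5; 5,6 taken → place at 9.
60 hashes to 5; 5,6,9 taken → place at 3.
360 hashes to 8; slot 8 is free → place at 8.
Table: [∅, ∅, ∅, 60, ∅, 258, 390, ∅, 360, 467, ∅]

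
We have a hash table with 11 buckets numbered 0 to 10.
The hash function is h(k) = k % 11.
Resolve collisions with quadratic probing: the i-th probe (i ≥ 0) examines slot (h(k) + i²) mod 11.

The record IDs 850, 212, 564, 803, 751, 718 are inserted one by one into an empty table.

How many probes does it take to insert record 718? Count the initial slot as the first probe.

Insert 850: h=3, slot 3 empty → index 3.
Insert 212: h=3, slot 3 occupied → index 4.
Insert 564: h=3, slots 3,4 occupied → index 7.
Insert 803: h=0, slot 0 empty → index 0.
Insert 751: h=3, slots 3,4,7 occupied → index 1.
Insert 718: h=3, slots 3,4,7,1 occupied → index 8.
Table: [803, 751, ∅, 850, 212, ∅, ∅, 564, 718, ∅, ∅]

5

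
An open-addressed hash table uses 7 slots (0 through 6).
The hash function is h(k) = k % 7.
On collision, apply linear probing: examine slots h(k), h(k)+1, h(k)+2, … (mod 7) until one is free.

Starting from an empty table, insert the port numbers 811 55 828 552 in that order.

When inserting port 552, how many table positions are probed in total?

811 hashes to 6; slot 6 is free -> place at 6.
55 hashes to 6; 6 taken -> place at 0.
828 hashes to 2; slot 2 is free -> place at 2.
552 hashes to 6; 6,0 taken -> place at 1.
Table: [55, 552, 828, —, —, —, 811]

3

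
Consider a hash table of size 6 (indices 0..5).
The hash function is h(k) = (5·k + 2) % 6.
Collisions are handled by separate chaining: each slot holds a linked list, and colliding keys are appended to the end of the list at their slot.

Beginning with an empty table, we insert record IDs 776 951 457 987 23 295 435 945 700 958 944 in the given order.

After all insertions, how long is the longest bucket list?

776 → bucket 0
951 → bucket 5
457 → bucket 1
987 → bucket 5 (collision)
23 → bucket 3
295 → bucket 1 (collision)
435 → bucket 5 (collision)
945 → bucket 5 (collision)
700 → bucket 4
958 → bucket 4 (collision)
944 → bucket 0 (collision)
Final buckets:
0: 776 -> 944
1: 457 -> 295
2: -
3: 23
4: 700 -> 958
5: 951 -> 987 -> 435 -> 945

4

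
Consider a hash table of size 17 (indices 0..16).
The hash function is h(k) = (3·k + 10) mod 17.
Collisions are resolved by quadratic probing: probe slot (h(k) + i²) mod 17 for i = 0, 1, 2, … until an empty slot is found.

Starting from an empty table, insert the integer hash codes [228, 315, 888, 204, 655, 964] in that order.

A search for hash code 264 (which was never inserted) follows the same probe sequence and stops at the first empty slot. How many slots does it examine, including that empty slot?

228 hashes to 14; slot 14 is free → place at 14.
315 hashes to 3; slot 3 is free → place at 3.
888 hashes to 5; slot 5 is free → place at 5.
204 hashes to 10; slot 10 is free → place at 10.
655 hashes to 3; 3 taken → place at 4.
964 hashes to 12; slot 12 is free → place at 12.
Table: [_, _, _, 315, 655, 888, _, _, _, _, 204, _, 964, _, 228, _, _]
Lookup 264: h=3, probe 3,4,7 → slot 7 empty, not found.

3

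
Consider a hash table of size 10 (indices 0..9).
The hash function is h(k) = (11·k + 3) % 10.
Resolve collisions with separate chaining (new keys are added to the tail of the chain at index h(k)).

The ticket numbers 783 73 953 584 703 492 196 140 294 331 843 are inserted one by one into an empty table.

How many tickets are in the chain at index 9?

783 -> bucket 6
73 -> bucket 6 (collision)
953 -> bucket 6 (collision)
584 -> bucket 7
703 -> bucket 6 (collision)
492 -> bucket 5
196 -> bucket 9
140 -> bucket 3
294 -> bucket 7 (collision)
331 -> bucket 4
843 -> bucket 6 (collision)
Final buckets:
0: —
1: —
2: —
3: 140
4: 331
5: 492
6: 783 -> 73 -> 953 -> 703 -> 843
7: 584 -> 294
8: —
9: 196

1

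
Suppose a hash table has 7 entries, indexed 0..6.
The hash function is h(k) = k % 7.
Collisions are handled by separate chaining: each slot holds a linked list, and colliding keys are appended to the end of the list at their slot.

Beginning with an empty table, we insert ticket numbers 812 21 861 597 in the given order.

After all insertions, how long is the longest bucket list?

Insert 812: h=0, bucket 0 empty -> new chain.
Insert 21: h=0, bucket 0 nonempty -> append to chain.
Insert 861: h=0, bucket 0 nonempty -> append to chain.
Insert 597: h=2, bucket 2 empty -> new chain.
Final buckets:
0: 812 -> 21 -> 861
1: _
2: 597
3: _
4: _
5: _
6: _

3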